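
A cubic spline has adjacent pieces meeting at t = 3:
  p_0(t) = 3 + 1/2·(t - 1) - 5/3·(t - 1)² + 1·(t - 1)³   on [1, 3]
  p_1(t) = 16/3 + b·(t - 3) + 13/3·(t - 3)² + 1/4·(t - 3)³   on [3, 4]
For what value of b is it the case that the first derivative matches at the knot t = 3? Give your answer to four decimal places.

p_0'(t) = 1/2 - 10/3·(t - 1) + 3·(t - 1)², so p_0'(3) = 35/6. On the right, p_1'(3) = b, so b = 35/6.

5.8333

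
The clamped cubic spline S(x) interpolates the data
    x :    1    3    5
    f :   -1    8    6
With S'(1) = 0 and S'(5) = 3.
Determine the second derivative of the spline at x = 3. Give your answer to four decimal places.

With σ_i denoting the second derivative at x_i, h_i = 2, 2, and Δ_i = (y_(i+1) − y_i)/h_i = 9/2, -1:
  2·σ_0 + 8·σ_1 + 2·σ_2 = 6(Δ_1 - Δ_0) = -33
Clamped end conditions give two more equations: 2h_0·σ_0 + h_0·σ_1 = 6(Δ_0 - S'(1)) = 27 and h_1·σ_1 + 2h_1·σ_2 = 6(S'(5) - Δ_1) = 24.
Solving the tridiagonal system: σ_0 = 93/8, σ_1 = -39/4, σ_2 = 87/8.

-9.7500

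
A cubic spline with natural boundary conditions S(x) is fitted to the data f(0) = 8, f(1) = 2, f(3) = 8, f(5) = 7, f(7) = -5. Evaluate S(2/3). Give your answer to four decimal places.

3.3519

Write m_i for S''(x_i). With h_i = 1, 2, 2, 2 and divided differences Δ_i = -6, 3, -1/2, -6, the continuity of S' gives the tridiagonal system
  1·m_0 + 6·m_1 + 2·m_2 = 6(Δ_1 - Δ_0) = 54
  2·m_1 + 8·m_2 + 2·m_3 = 6(Δ_2 - Δ_1) = -21
  2·m_2 + 8·m_3 + 2·m_4 = 6(Δ_3 - Δ_2) = -33
Natural end conditions: m_0 = m_4 = 0.
Solving: m_0 = 0, m_1 = 21/2, m_2 = -9/2, m_3 = -3, m_4 = 0.
On [0, 1], S(x) = 8 - 31/4·x + 0·x² + 7/4·x³.
With x = 2/3: S(2/3) = 181/54.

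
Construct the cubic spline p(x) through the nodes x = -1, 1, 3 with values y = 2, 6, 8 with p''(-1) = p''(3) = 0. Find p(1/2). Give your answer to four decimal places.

5.1641

Let σ_i = p''(x_i). Step sizes h_i = 2, 2; slopes of the chords Δ_i = (y_(i+1) - y_i)/h_i = 2, 1.
  2·σ_0 + 8·σ_1 + 2·σ_2 = 6(Δ_1 - Δ_0) = -6
Natural end conditions: σ_0 = σ_2 = 0.
Forward elimination and back-substitution give σ_0 = 0, σ_1 = -3/4, σ_2 = 0.
On [-1, 1], p(x) = 2 + 9/4·(x + 1) + 0·(x + 1)² - 1/16·(x + 1)³.
With (x + 1) = 3/2: p(1/2) = 661/128.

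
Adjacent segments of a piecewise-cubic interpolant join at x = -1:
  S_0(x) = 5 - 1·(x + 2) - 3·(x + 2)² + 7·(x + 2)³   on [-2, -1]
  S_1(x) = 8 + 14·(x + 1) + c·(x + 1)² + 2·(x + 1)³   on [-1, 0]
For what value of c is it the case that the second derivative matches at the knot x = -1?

S_0''(x) = -6 + 42·(x + 2), so S_0''(-1) = 36. On the right, S_1''(-1) = 2c, so c = 18.

18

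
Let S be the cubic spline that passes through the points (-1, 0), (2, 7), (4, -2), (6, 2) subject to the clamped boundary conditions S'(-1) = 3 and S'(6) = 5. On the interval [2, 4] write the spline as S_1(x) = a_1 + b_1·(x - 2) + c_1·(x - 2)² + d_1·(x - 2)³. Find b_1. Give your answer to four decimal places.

With m_i denoting the second derivative at x_i, h_i = 3, 2, 2, and Δ_i = (y_(i+1) − y_i)/h_i = 7/3, -9/2, 2:
  3·m_0 + 10·m_1 + 2·m_2 = 6(Δ_1 - Δ_0) = -41
  2·m_1 + 8·m_2 + 2·m_3 = 6(Δ_2 - Δ_1) = 39
Clamped end conditions give two more equations: 2h_0·m_0 + h_0·m_1 = 6(Δ_0 - S'(-1)) = -4 and h_2·m_2 + 2h_2·m_3 = 6(S'(6) - Δ_2) = 18.
Forward elimination and back-substitution give m_0 = 7/3, m_1 = -6, m_2 = 6, m_3 = 3/2.
On [2, 4], with S_1(x) = a_1 + b_1·(x - 2) + c_1·(x - 2)² + d_1·(x - 2)³: c_1 = m_1/2 = -3, d_1 = (m_2 - m_1)/(6h_1) = 1, b_1 = Δ_1 - h_1(2m_1 + m_2)/6 = -5/2.

-2.5000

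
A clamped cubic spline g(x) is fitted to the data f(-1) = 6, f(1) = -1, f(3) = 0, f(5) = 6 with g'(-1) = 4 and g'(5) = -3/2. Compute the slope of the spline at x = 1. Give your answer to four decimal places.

With m_i denoting the second derivative at x_i, h_i = 2, 2, 2, and Δ_i = (y_(i+1) − y_i)/h_i = -7/2, 1/2, 3:
  2·m_0 + 8·m_1 + 2·m_2 = 6(Δ_1 - Δ_0) = 24
  2·m_1 + 8·m_2 + 2·m_3 = 6(Δ_2 - Δ_1) = 15
Clamped end conditions give two more equations: 2h_0·m_0 + h_0·m_1 = 6(Δ_0 - g'(-1)) = -45 and h_2·m_2 + 2h_2·m_3 = 6(g'(5) - Δ_2) = -27.
Solving: m_0 = -427/30, m_1 = 179/30, m_2 = 71/30, m_3 = -119/15.
On [1, 3], g'(x) = b_1 + 2c_1·(x - 1) + 3d_1·(x - 1)² with b_1 = Δ_1 - h_1(2m_1 + m_2)/6 = -64/15, c_1 = m_1/2 = 179/60, d_1 = (m_2 - m_1)/(6h_1) = -3/10. So g'(1) = -64/15.

-4.2667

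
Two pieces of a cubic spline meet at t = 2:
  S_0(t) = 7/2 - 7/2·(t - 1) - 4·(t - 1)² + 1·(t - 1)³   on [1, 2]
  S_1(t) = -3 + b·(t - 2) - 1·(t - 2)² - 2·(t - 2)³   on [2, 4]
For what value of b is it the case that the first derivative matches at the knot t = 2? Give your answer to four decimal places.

-8.5000

S_0'(t) = -7/2 - 8·(t - 1) + 3·(t - 1)², so S_0'(2) = -17/2. On the right, S_1'(2) = b, so b = -17/2.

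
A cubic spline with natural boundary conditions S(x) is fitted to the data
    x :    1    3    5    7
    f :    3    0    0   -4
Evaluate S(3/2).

2

Put M_i = S'' at the i-th knot. Here h = (2, 2, 2) and Δ = (-3/2, 0, -2), so the interior equations h_(i-1)·M_(i-1) + 2(h_(i-1)+h_i)·M_i + h_i·M_(i+1) = 6(Δ_i − Δ_(i-1)) read
  2·M_0 + 8·M_1 + 2·M_2 = 6(Δ_1 - Δ_0) = 9
  2·M_1 + 8·M_2 + 2·M_3 = 6(Δ_2 - Δ_1) = -12
Natural end conditions: M_0 = M_3 = 0.
Hence M_0 = 0, M_1 = 8/5, M_2 = -19/10, M_3 = 0.
On [1, 3], S(x) = 3 - 61/30·(x - 1) + 0·(x - 1)² + 2/15·(x - 1)³.
With (x - 1) = 1/2: S(3/2) = 2.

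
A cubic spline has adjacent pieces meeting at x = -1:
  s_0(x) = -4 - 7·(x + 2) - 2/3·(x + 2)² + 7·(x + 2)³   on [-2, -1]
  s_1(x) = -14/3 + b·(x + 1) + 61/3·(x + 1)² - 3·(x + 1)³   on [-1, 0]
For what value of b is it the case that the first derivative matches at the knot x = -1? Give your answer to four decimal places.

s_0'(x) = -7 - 4/3·(x + 2) + 21·(x + 2)², so s_0'(-1) = 38/3. On the right, s_1'(-1) = b, so b = 38/3.

12.6667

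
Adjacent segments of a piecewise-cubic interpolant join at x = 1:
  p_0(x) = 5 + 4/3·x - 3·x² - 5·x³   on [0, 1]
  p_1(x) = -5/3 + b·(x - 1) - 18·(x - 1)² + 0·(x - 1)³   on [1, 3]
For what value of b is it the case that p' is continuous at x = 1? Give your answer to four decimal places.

-19.6667

p_0'(x) = 4/3 - 6·x - 15·x², so p_0'(1) = -59/3. On the right, p_1'(1) = b, so b = -59/3.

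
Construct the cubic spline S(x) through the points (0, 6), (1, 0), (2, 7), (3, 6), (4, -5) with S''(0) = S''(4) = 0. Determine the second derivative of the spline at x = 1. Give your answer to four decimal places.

Write σ_i for S''(x_i). With h_i = 1, 1, 1, 1 and divided differences Δ_i = -6, 7, -1, -11, the continuity of S' gives the tridiagonal system
  1·σ_0 + 4·σ_1 + 1·σ_2 = 6(Δ_1 - Δ_0) = 78
  1·σ_1 + 4·σ_2 + 1·σ_3 = 6(Δ_2 - Δ_1) = -48
  1·σ_2 + 4·σ_3 + 1·σ_4 = 6(Δ_3 - Δ_2) = -60
Natural end conditions: σ_0 = σ_4 = 0.
Hence σ_0 = 0, σ_1 = 93/4, σ_2 = -15, σ_3 = -45/4, σ_4 = 0.

23.2500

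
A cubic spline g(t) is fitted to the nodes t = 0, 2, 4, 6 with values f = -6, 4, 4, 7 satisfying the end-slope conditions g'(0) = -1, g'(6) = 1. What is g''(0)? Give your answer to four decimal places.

Put M_i = g'' at the i-th knot. Here h = (2, 2, 2) and Δ = (5, 0, 3/2), so the interior equations h_(i-1)·M_(i-1) + 2(h_(i-1)+h_i)·M_i + h_i·M_(i+1) = 6(Δ_i − Δ_(i-1)) read
  2·M_0 + 8·M_1 + 2·M_2 = 6(Δ_1 - Δ_0) = -30
  2·M_1 + 8·M_2 + 2·M_3 = 6(Δ_2 - Δ_1) = 9
Clamped end conditions give two more equations: 2h_0·M_0 + h_0·M_1 = 6(Δ_0 - g'(0)) = 36 and h_2·M_2 + 2h_2·M_3 = 6(g'(6) - Δ_2) = -3.
Solving: M_0 = 389/30, M_1 = -119/15, M_2 = 113/30, M_3 = -79/30.

12.9667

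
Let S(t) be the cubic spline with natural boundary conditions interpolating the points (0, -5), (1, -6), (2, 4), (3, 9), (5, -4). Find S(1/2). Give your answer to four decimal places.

-6.6839

Put M_i = S'' at the i-th knot. Here h = (1, 1, 1, 2) and Δ = (-1, 10, 5, -13/2), so the interior equations h_(i-1)·M_(i-1) + 2(h_(i-1)+h_i)·M_i + h_i·M_(i+1) = 6(Δ_i − Δ_(i-1)) read
  1·M_0 + 4·M_1 + 1·M_2 = 6(Δ_1 - Δ_0) = 66
  1·M_1 + 4·M_2 + 1·M_3 = 6(Δ_2 - Δ_1) = -30
  1·M_2 + 6·M_3 + 2·M_4 = 6(Δ_3 - Δ_2) = -69
Natural end conditions: M_0 = M_4 = 0.
Forward elimination and back-substitution give M_0 = 0, M_1 = 1629/86, M_2 = -420/43, M_3 = -849/86, M_4 = 0.
On [0, 1], S(t) = -5 - 715/172·t + 0·t² + 543/172·t³.
With t = 1/2: S(1/2) = -9197/1376.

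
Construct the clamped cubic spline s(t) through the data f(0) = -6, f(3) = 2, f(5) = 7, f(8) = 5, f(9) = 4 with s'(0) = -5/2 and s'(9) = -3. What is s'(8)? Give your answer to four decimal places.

With M_i denoting the second derivative at x_i, h_i = 3, 2, 3, 1, and Δ_i = (y_(i+1) − y_i)/h_i = 8/3, 5/2, -2/3, -1:
  3·M_0 + 10·M_1 + 2·M_2 = 6(Δ_1 - Δ_0) = -1
  2·M_1 + 10·M_2 + 3·M_3 = 6(Δ_2 - Δ_1) = -19
  3·M_2 + 8·M_3 + 1·M_4 = 6(Δ_3 - Δ_2) = -2
Clamped end conditions give two more equations: 2h_0·M_0 + h_0·M_1 = 6(Δ_0 - s'(0)) = 31 and h_3·M_3 + 2h_3·M_4 = 6(s'(9) - Δ_3) = -12.
Solving: M_0 = 2089/354, M_1 = -260/177, M_2 = -1421/708, M_3 = 473/354, M_4 = -4721/708.
On [8, 9], s'(t) = b_3 + 2c_3·(t - 8) + 3d_3·(t - 8)² with b_3 = Δ_3 - h_3(2M_3 + M_4)/6 = -473/1416, c_3 = M_3/2 = 473/708, d_3 = (M_4 - M_3)/(6h_3) = -1889/1416. So s'(8) = -473/1416.

-0.3340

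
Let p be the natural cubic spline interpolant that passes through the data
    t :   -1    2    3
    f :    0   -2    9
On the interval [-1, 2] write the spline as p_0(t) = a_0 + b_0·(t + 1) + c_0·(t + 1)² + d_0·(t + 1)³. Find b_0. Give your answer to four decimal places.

Write m_i for p''(x_i). With h_i = 3, 1 and divided differences Δ_i = -2/3, 11, the continuity of p' gives the tridiagonal system
  3·m_0 + 8·m_1 + 1·m_2 = 6(Δ_1 - Δ_0) = 70
Natural end conditions: m_0 = m_2 = 0.
Hence m_0 = 0, m_1 = 35/4, m_2 = 0.
On [-1, 2], with p_0(t) = a_0 + b_0·(t + 1) + c_0·(t + 1)² + d_0·(t + 1)³: c_0 = m_0/2 = 0, d_0 = (m_1 - m_0)/(6h_0) = 35/72, b_0 = Δ_0 - h_0(2m_0 + m_1)/6 = -121/24.

-5.0417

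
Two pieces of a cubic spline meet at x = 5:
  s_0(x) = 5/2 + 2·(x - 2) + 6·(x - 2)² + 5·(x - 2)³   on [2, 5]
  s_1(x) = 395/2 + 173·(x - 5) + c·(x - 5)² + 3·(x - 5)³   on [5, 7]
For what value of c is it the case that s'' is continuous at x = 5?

s_0''(x) = 12 + 30·(x - 2), so s_0''(5) = 102. On the right, s_1''(5) = 2c, so c = 51.

51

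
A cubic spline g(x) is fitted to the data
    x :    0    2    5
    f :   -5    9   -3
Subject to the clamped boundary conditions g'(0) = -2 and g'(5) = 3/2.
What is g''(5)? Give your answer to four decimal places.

12.8000

Let m_i = g''(x_i). Step sizes h_i = 2, 3; slopes of the chords Δ_i = (y_(i+1) - y_i)/h_i = 7, -4.
  2·m_0 + 10·m_1 + 3·m_2 = 6(Δ_1 - Δ_0) = -66
Clamped end conditions give two more equations: 2h_0·m_0 + h_0·m_1 = 6(Δ_0 - g'(0)) = 54 and h_1·m_1 + 2h_1·m_2 = 6(g'(5) - Δ_1) = 33.
Forward elimination and back-substitution give m_0 = 104/5, m_1 = -73/5, m_2 = 64/5.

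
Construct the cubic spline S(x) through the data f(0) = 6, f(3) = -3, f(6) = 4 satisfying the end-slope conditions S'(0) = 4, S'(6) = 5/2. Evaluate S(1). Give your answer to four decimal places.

5.9167

Write M_i for S''(x_i). With h_i = 3, 3 and divided differences Δ_i = -3, 7/3, the continuity of S' gives the tridiagonal system
  3·M_0 + 12·M_1 + 3·M_2 = 6(Δ_1 - Δ_0) = 32
Clamped end conditions give two more equations: 2h_0·M_0 + h_0·M_1 = 6(Δ_0 - S'(0)) = -42 and h_1·M_1 + 2h_1·M_2 = 6(S'(6) - Δ_1) = 1.
Solving the tridiagonal system: M_0 = -119/12, M_1 = 35/6, M_2 = -11/4.
On [0, 3], S(x) = 6 + 4·x - 119/24·x² + 7/8·x³.
With x = 1: S(1) = 71/12.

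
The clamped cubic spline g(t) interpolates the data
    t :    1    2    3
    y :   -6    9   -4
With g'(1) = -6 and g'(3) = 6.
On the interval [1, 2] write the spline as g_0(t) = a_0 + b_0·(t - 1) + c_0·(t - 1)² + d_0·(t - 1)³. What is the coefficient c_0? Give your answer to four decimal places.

Let m_i = g''(x_i). Step sizes h_i = 1, 1; slopes of the chords Δ_i = (y_(i+1) - y_i)/h_i = 15, -13.
  1·m_0 + 4·m_1 + 1·m_2 = 6(Δ_1 - Δ_0) = -168
Clamped end conditions give two more equations: 2h_0·m_0 + h_0·m_1 = 6(Δ_0 - g'(1)) = 126 and h_1·m_1 + 2h_1·m_2 = 6(g'(3) - Δ_1) = 114.
Solving: m_0 = 111, m_1 = -96, m_2 = 105.
On [1, 2], with g_0(t) = a_0 + b_0·(t - 1) + c_0·(t - 1)² + d_0·(t - 1)³: c_0 = m_0/2 = 111/2, d_0 = (m_1 - m_0)/(6h_0) = -69/2, b_0 = Δ_0 - h_0(2m_0 + m_1)/6 = -6.

55.5000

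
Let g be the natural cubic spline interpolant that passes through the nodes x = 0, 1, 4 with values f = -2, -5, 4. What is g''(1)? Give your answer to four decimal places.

4.5000

Put M_i = g'' at the i-th knot. Here h = (1, 3) and Δ = (-3, 3), so the interior equations h_(i-1)·M_(i-1) + 2(h_(i-1)+h_i)·M_i + h_i·M_(i+1) = 6(Δ_i − Δ_(i-1)) read
  1·M_0 + 8·M_1 + 3·M_2 = 6(Δ_1 - Δ_0) = 36
Natural end conditions: M_0 = M_2 = 0.
Forward elimination and back-substitution give M_0 = 0, M_1 = 9/2, M_2 = 0.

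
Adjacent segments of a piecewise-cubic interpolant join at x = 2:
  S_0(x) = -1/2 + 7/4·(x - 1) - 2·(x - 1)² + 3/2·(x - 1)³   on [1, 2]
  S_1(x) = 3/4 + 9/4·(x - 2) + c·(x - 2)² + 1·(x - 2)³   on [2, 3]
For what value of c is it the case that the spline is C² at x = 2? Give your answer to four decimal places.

2.5000

S_0''(x) = -4 + 9·(x - 1), so S_0''(2) = 5. On the right, S_1''(2) = 2c, so c = 5/2.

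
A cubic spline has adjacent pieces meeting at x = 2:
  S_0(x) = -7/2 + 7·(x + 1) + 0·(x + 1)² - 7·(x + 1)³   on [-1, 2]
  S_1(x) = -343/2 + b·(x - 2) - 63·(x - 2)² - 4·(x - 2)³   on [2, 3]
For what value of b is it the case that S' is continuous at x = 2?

-182

S_0'(x) = 7 + 0·(x + 1) - 21·(x + 1)², so S_0'(2) = -182. On the right, S_1'(2) = b, so b = -182.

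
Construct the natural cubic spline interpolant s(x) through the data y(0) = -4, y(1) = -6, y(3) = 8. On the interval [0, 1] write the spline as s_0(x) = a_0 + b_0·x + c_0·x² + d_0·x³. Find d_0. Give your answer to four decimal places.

Put σ_i = s'' at the i-th knot. Here h = (1, 2) and Δ = (-2, 7), so the interior equations h_(i-1)·σ_(i-1) + 2(h_(i-1)+h_i)·σ_i + h_i·σ_(i+1) = 6(Δ_i − Δ_(i-1)) read
  1·σ_0 + 6·σ_1 + 2·σ_2 = 6(Δ_1 - Δ_0) = 54
Natural end conditions: σ_0 = σ_2 = 0.
Forward elimination and back-substitution give σ_0 = 0, σ_1 = 9, σ_2 = 0.
On [0, 1], with s_0(x) = a_0 + b_0·x + c_0·x² + d_0·x³: c_0 = σ_0/2 = 0, d_0 = (σ_1 - σ_0)/(6h_0) = 3/2, b_0 = Δ_0 - h_0(2σ_0 + σ_1)/6 = -7/2.

1.5000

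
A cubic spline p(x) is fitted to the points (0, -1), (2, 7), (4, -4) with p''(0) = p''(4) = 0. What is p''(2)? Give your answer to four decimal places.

Put M_i = p'' at the i-th knot. Here h = (2, 2) and Δ = (4, -11/2), so the interior equations h_(i-1)·M_(i-1) + 2(h_(i-1)+h_i)·M_i + h_i·M_(i+1) = 6(Δ_i − Δ_(i-1)) read
  2·M_0 + 8·M_1 + 2·M_2 = 6(Δ_1 - Δ_0) = -57
Natural end conditions: M_0 = M_2 = 0.
Solving the tridiagonal system: M_0 = 0, M_1 = -57/8, M_2 = 0.

-7.1250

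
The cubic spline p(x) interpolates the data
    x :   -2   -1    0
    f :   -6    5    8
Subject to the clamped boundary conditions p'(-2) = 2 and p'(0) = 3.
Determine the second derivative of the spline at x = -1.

-25

Put m_i = p'' at the i-th knot. Here h = (1, 1) and Δ = (11, 3), so the interior equations h_(i-1)·m_(i-1) + 2(h_(i-1)+h_i)·m_i + h_i·m_(i+1) = 6(Δ_i − Δ_(i-1)) read
  1·m_0 + 4·m_1 + 1·m_2 = 6(Δ_1 - Δ_0) = -48
Clamped end conditions give two more equations: 2h_0·m_0 + h_0·m_1 = 6(Δ_0 - p'(-2)) = 54 and h_1·m_1 + 2h_1·m_2 = 6(p'(0) - Δ_1) = 0.
Solving the tridiagonal system: m_0 = 79/2, m_1 = -25, m_2 = 25/2.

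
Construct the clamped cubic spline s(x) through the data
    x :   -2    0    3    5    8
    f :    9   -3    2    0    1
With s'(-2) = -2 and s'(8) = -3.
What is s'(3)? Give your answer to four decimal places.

Put M_i = s'' at the i-th knot. Here h = (2, 3, 2, 3) and Δ = (-6, 5/3, -1, 1/3), so the interior equations h_(i-1)·M_(i-1) + 2(h_(i-1)+h_i)·M_i + h_i·M_(i+1) = 6(Δ_i − Δ_(i-1)) read
  2·M_0 + 10·M_1 + 3·M_2 = 6(Δ_1 - Δ_0) = 46
  3·M_1 + 10·M_2 + 2·M_3 = 6(Δ_2 - Δ_1) = -16
  2·M_2 + 10·M_3 + 3·M_4 = 6(Δ_3 - Δ_2) = 8
Clamped end conditions give two more equations: 2h_0·M_0 + h_0·M_1 = 6(Δ_0 - s'(-2)) = -24 and h_3·M_3 + 2h_3·M_4 = 6(s'(8) - Δ_3) = -20.
Forward elimination and back-substitution give M_0 = -4348/435, M_1 = 3476/435, M_2 = -2018/435, M_3 = 1396/435, M_4 = -716/145.
On [3, 5], s'(x) = b_2 + 2c_2·(x - 3) + 3d_2·(x - 3)² with b_2 = Δ_2 - h_2(2M_2 + M_3)/6 = 89/87, c_2 = M_2/2 = -1009/435, d_2 = (M_3 - M_2)/(6h_2) = 569/870. So s'(3) = 89/87.

1.0230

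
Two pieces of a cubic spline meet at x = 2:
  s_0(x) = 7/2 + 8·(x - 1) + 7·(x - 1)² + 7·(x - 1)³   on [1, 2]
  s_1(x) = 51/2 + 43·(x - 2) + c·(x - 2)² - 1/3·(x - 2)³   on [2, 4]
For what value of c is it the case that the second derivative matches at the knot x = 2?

s_0''(x) = 14 + 42·(x - 1), so s_0''(2) = 56. On the right, s_1''(2) = 2c, so c = 28.

28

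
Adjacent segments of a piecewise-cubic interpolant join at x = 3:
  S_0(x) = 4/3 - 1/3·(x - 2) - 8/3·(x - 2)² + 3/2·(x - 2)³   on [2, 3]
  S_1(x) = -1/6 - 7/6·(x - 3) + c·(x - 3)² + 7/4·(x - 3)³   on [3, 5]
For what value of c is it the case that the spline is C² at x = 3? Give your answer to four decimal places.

1.8333

S_0''(x) = -16/3 + 9·(x - 2), so S_0''(3) = 11/3. On the right, S_1''(3) = 2c, so c = 11/6.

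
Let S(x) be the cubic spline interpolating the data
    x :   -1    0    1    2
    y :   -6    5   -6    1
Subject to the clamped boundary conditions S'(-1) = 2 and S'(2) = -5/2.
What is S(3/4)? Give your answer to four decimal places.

With σ_i denoting the second derivative at x_i, h_i = 1, 1, 1, and Δ_i = (y_(i+1) − y_i)/h_i = 11, -11, 7:
  1·σ_0 + 4·σ_1 + 1·σ_2 = 6(Δ_1 - Δ_0) = -132
  1·σ_1 + 4·σ_2 + 1·σ_3 = 6(Δ_2 - Δ_1) = 108
Clamped end conditions give two more equations: 2h_0·σ_0 + h_0·σ_1 = 6(Δ_0 - S'(-1)) = 54 and h_2·σ_2 + 2h_2·σ_3 = 6(S'(2) - Δ_2) = -57.
Solving the tridiagonal system: σ_0 = 289/5, σ_1 = -308/5, σ_2 = 283/5, σ_3 = -284/5.
On [0, 1], S(x) = 5 + 1/10·x - 154/5·x² + 197/10·x³.
With x = 3/4: S(3/4) = -2521/640.

-3.9391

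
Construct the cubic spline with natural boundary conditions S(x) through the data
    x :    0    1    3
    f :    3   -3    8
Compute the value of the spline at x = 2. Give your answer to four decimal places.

-0.3750

Write M_i for S''(x_i). With h_i = 1, 2 and divided differences Δ_i = -6, 11/2, the continuity of S' gives the tridiagonal system
  1·M_0 + 6·M_1 + 2·M_2 = 6(Δ_1 - Δ_0) = 69
Natural end conditions: M_0 = M_2 = 0.
Solving: M_0 = 0, M_1 = 23/2, M_2 = 0.
On [1, 3], S(x) = -3 - 13/6·(x - 1) + 23/4·(x - 1)² - 23/24·(x - 1)³.
With (x - 1) = 1: S(2) = -3/8.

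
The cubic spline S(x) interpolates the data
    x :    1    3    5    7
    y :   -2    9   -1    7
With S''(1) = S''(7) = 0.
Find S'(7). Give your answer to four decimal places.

Write σ_i for S''(x_i). With h_i = 2, 2, 2 and divided differences Δ_i = 11/2, -5, 4, the continuity of S' gives the tridiagonal system
  2·σ_0 + 8·σ_1 + 2·σ_2 = 6(Δ_1 - Δ_0) = -63
  2·σ_1 + 8·σ_2 + 2·σ_3 = 6(Δ_2 - Δ_1) = 54
Natural end conditions: σ_0 = σ_3 = 0.
Solving: σ_0 = 0, σ_1 = -51/5, σ_2 = 93/10, σ_3 = 0.
On [5, 7], S'(x) = b_2 + 2c_2·(x - 5) + 3d_2·(x - 5)² with b_2 = Δ_2 - h_2(2σ_2 + σ_3)/6 = -11/5, c_2 = σ_2/2 = 93/20, d_2 = (σ_3 - σ_2)/(6h_2) = -31/40. So S'(7) = 71/10.

7.1000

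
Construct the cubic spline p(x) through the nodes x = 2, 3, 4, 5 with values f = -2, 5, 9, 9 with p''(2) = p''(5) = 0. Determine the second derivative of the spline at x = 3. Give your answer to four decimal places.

-3.2000

Let M_i = p''(x_i). Step sizes h_i = 1, 1, 1; slopes of the chords Δ_i = (y_(i+1) - y_i)/h_i = 7, 4, 0.
  1·M_0 + 4·M_1 + 1·M_2 = 6(Δ_1 - Δ_0) = -18
  1·M_1 + 4·M_2 + 1·M_3 = 6(Δ_2 - Δ_1) = -24
Natural end conditions: M_0 = M_3 = 0.
Forward elimination and back-substitution give M_0 = 0, M_1 = -16/5, M_2 = -26/5, M_3 = 0.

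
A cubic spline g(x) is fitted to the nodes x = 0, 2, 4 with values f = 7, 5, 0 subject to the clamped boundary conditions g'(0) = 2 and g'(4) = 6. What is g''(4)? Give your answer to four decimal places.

Write σ_i for g''(x_i). With h_i = 2, 2 and divided differences Δ_i = -1, -5/2, the continuity of g' gives the tridiagonal system
  2·σ_0 + 8·σ_1 + 2·σ_2 = 6(Δ_1 - Δ_0) = -9
Clamped end conditions give two more equations: 2h_0·σ_0 + h_0·σ_1 = 6(Δ_0 - g'(0)) = -18 and h_1·σ_1 + 2h_1·σ_2 = 6(g'(4) - Δ_1) = 51.
Solving: σ_0 = -19/8, σ_1 = -17/4, σ_2 = 119/8.

14.8750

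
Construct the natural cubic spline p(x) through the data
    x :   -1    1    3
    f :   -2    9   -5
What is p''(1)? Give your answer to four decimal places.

With m_i denoting the second derivative at x_i, h_i = 2, 2, and Δ_i = (y_(i+1) − y_i)/h_i = 11/2, -7:
  2·m_0 + 8·m_1 + 2·m_2 = 6(Δ_1 - Δ_0) = -75
Natural end conditions: m_0 = m_2 = 0.
Solving the tridiagonal system: m_0 = 0, m_1 = -75/8, m_2 = 0.

-9.3750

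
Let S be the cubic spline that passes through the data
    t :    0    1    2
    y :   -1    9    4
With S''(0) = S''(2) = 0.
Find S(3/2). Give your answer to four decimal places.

7.9063

With M_i denoting the second derivative at x_i, h_i = 1, 1, and Δ_i = (y_(i+1) − y_i)/h_i = 10, -5:
  1·M_0 + 4·M_1 + 1·M_2 = 6(Δ_1 - Δ_0) = -90
Natural end conditions: M_0 = M_2 = 0.
Forward elimination and back-substitution give M_0 = 0, M_1 = -45/2, M_2 = 0.
On [1, 2], S(t) = 9 + 5/2·(t - 1) - 45/4·(t - 1)² + 15/4·(t - 1)³.
With (t - 1) = 1/2: S(3/2) = 253/32.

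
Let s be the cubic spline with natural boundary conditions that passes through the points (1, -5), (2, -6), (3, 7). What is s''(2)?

21

With M_i denoting the second derivative at x_i, h_i = 1, 1, and Δ_i = (y_(i+1) − y_i)/h_i = -1, 13:
  1·M_0 + 4·M_1 + 1·M_2 = 6(Δ_1 - Δ_0) = 84
Natural end conditions: M_0 = M_2 = 0.
Solving the tridiagonal system: M_0 = 0, M_1 = 21, M_2 = 0.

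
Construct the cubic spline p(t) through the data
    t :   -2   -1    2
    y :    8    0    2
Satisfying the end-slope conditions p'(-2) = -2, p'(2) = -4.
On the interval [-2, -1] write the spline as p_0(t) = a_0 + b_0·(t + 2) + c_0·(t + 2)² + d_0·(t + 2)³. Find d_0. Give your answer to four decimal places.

Let m_i = p''(x_i). Step sizes h_i = 1, 3; slopes of the chords Δ_i = (y_(i+1) - y_i)/h_i = -8, 2/3.
  1·m_0 + 8·m_1 + 3·m_2 = 6(Δ_1 - Δ_0) = 52
Clamped end conditions give two more equations: 2h_0·m_0 + h_0·m_1 = 6(Δ_0 - p'(-2)) = -36 and h_1·m_1 + 2h_1·m_2 = 6(p'(2) - Δ_1) = -28.
Hence m_0 = -25, m_1 = 14, m_2 = -35/3.
On [-2, -1], with p_0(t) = a_0 + b_0·(t + 2) + c_0·(t + 2)² + d_0·(t + 2)³: c_0 = m_0/2 = -25/2, d_0 = (m_1 - m_0)/(6h_0) = 13/2, b_0 = Δ_0 - h_0(2m_0 + m_1)/6 = -2.

6.5000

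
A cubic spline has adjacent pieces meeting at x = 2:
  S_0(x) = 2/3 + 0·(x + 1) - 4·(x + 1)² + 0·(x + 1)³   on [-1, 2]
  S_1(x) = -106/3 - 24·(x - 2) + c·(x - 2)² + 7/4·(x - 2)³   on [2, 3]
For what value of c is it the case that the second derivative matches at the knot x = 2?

-4

S_0''(x) = -8 + 0·(x + 1), so S_0''(2) = -8. On the right, S_1''(2) = 2c, so c = -4.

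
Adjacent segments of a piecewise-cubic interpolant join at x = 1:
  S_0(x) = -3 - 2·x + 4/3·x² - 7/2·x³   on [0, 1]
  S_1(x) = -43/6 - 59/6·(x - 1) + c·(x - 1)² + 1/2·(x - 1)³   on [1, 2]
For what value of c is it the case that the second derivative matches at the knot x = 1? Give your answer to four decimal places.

-9.1667

S_0''(x) = 8/3 - 21·x, so S_0''(1) = -55/3. On the right, S_1''(1) = 2c, so c = -55/6.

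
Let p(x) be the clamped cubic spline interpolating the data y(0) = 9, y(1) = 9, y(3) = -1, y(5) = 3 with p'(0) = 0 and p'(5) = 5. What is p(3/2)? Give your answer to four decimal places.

Let σ_i = p''(x_i). Step sizes h_i = 1, 2, 2; slopes of the chords Δ_i = (y_(i+1) - y_i)/h_i = 0, -5, 2.
  1·σ_0 + 6·σ_1 + 2·σ_2 = 6(Δ_1 - Δ_0) = -30
  2·σ_1 + 8·σ_2 + 2·σ_3 = 6(Δ_2 - Δ_1) = 42
Clamped end conditions give two more equations: 2h_0·σ_0 + h_0·σ_1 = 6(Δ_0 - p'(0)) = 0 and h_2·σ_2 + 2h_2·σ_3 = 6(p'(5) - Δ_2) = 18.
Solving: σ_0 = 4, σ_1 = -8, σ_2 = 7, σ_3 = 1.
On [1, 3], p(x) = 9 - 2·(x - 1) - 4·(x - 1)² + 5/4·(x - 1)³.
With (x - 1) = 1/2: p(3/2) = 229/32.

7.1563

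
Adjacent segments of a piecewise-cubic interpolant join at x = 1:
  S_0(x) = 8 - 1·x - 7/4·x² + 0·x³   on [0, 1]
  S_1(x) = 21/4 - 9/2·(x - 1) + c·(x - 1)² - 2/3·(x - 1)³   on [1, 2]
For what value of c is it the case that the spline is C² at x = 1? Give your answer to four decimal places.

S_0''(x) = -7/2 + 0·x, so S_0''(1) = -7/2. On the right, S_1''(1) = 2c, so c = -7/4.

-1.7500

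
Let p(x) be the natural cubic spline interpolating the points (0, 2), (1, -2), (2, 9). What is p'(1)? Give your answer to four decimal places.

Write M_i for p''(x_i). With h_i = 1, 1 and divided differences Δ_i = -4, 11, the continuity of p' gives the tridiagonal system
  1·M_0 + 4·M_1 + 1·M_2 = 6(Δ_1 - Δ_0) = 90
Natural end conditions: M_0 = M_2 = 0.
Forward elimination and back-substitution give M_0 = 0, M_1 = 45/2, M_2 = 0.
On [1, 2], p'(x) = b_1 + 2c_1·(x - 1) + 3d_1·(x - 1)² with b_1 = Δ_1 - h_1(2M_1 + M_2)/6 = 7/2, c_1 = M_1/2 = 45/4, d_1 = (M_2 - M_1)/(6h_1) = -15/4. So p'(1) = 7/2.

3.5000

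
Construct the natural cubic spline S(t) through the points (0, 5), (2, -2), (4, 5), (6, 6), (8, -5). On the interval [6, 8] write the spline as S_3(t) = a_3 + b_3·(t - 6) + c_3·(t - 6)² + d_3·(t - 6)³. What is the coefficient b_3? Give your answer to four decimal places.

Put M_i = S'' at the i-th knot. Here h = (2, 2, 2, 2) and Δ = (-7/2, 7/2, 1/2, -11/2), so the interior equations h_(i-1)·M_(i-1) + 2(h_(i-1)+h_i)·M_i + h_i·M_(i+1) = 6(Δ_i − Δ_(i-1)) read
  2·M_0 + 8·M_1 + 2·M_2 = 6(Δ_1 - Δ_0) = 42
  2·M_1 + 8·M_2 + 2·M_3 = 6(Δ_2 - Δ_1) = -18
  2·M_2 + 8·M_3 + 2·M_4 = 6(Δ_3 - Δ_2) = -36
Natural end conditions: M_0 = M_4 = 0.
Solving the tridiagonal system: M_0 = 0, M_1 = 333/56, M_2 = -39/14, M_3 = -213/56, M_4 = 0.
On [6, 8], with S_3(t) = a_3 + b_3·(t - 6) + c_3·(t - 6)² + d_3·(t - 6)³: c_3 = M_3/2 = -213/112, d_3 = (M_4 - M_3)/(6h_3) = 71/224, b_3 = Δ_3 - h_3(2M_3 + M_4)/6 = -83/28.

-2.9643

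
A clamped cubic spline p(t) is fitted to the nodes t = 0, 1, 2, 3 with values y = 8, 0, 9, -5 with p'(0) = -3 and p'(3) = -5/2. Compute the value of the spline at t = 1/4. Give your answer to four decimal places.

Write M_i for p''(x_i). With h_i = 1, 1, 1 and divided differences Δ_i = -8, 9, -14, the continuity of p' gives the tridiagonal system
  1·M_0 + 4·M_1 + 1·M_2 = 6(Δ_1 - Δ_0) = 102
  1·M_1 + 4·M_2 + 1·M_3 = 6(Δ_2 - Δ_1) = -138
Clamped end conditions give two more equations: 2h_0·M_0 + h_0·M_1 = 6(Δ_0 - p'(0)) = -30 and h_2·M_2 + 2h_2·M_3 = 6(p'(3) - Δ_2) = 69.
Forward elimination and back-substitution give M_0 = -613/15, M_1 = 776/15, M_2 = -961/15, M_3 = 998/15.
On [0, 1], p(t) = 8 - 3·t - 613/30·t² + 463/30·t³.
With t = 1/4: p(1/4) = 3977/640.

6.2141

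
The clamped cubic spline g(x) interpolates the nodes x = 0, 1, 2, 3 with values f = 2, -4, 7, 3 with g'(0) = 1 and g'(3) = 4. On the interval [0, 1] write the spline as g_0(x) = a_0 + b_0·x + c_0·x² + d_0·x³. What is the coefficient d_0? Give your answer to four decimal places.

Let σ_i = g''(x_i). Step sizes h_i = 1, 1, 1; slopes of the chords Δ_i = (y_(i+1) - y_i)/h_i = -6, 11, -4.
  1·σ_0 + 4·σ_1 + 1·σ_2 = 6(Δ_1 - Δ_0) = 102
  1·σ_1 + 4·σ_2 + 1·σ_3 = 6(Δ_2 - Δ_1) = -90
Clamped end conditions give two more equations: 2h_0·σ_0 + h_0·σ_1 = 6(Δ_0 - g'(0)) = -42 and h_2·σ_2 + 2h_2·σ_3 = 6(g'(3) - Δ_2) = 48.
Solving the tridiagonal system: σ_0 = -226/5, σ_1 = 242/5, σ_2 = -232/5, σ_3 = 236/5.
On [0, 1], with g_0(x) = a_0 + b_0·x + c_0·x² + d_0·x³: c_0 = σ_0/2 = -113/5, d_0 = (σ_1 - σ_0)/(6h_0) = 78/5, b_0 = Δ_0 - h_0(2σ_0 + σ_1)/6 = 1.

15.6000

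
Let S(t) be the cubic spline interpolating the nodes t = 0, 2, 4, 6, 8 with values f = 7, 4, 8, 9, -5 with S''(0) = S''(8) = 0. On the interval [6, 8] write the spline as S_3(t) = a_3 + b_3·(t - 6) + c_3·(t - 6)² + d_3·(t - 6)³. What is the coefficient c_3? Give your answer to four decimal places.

Write M_i for S''(x_i). With h_i = 2, 2, 2, 2 and divided differences Δ_i = -3/2, 2, 1/2, -7, the continuity of S' gives the tridiagonal system
  2·M_0 + 8·M_1 + 2·M_2 = 6(Δ_1 - Δ_0) = 21
  2·M_1 + 8·M_2 + 2·M_3 = 6(Δ_2 - Δ_1) = -9
  2·M_2 + 8·M_3 + 2·M_4 = 6(Δ_3 - Δ_2) = -45
Natural end conditions: M_0 = M_4 = 0.
Forward elimination and back-substitution give M_0 = 0, M_1 = 153/56, M_2 = -3/7, M_3 = -309/56, M_4 = 0.
On [6, 8], with S_3(t) = a_3 + b_3·(t - 6) + c_3·(t - 6)² + d_3·(t - 6)³: c_3 = M_3/2 = -309/112, d_3 = (M_4 - M_3)/(6h_3) = 103/224, b_3 = Δ_3 - h_3(2M_3 + M_4)/6 = -93/28.

-2.7589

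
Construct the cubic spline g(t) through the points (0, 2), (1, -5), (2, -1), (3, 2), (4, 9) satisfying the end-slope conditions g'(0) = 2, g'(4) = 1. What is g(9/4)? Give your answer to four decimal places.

With m_i denoting the second derivative at x_i, h_i = 1, 1, 1, 1, and Δ_i = (y_(i+1) − y_i)/h_i = -7, 4, 3, 7:
  1·m_0 + 4·m_1 + 1·m_2 = 6(Δ_1 - Δ_0) = 66
  1·m_1 + 4·m_2 + 1·m_3 = 6(Δ_2 - Δ_1) = -6
  1·m_2 + 4·m_3 + 1·m_4 = 6(Δ_3 - Δ_2) = 24
Clamped end conditions give two more equations: 2h_0·m_0 + h_0·m_1 = 6(Δ_0 - g'(0)) = -54 and h_3·m_3 + 2h_3·m_4 = 6(g'(4) - Δ_3) = -36.
Solving: m_0 = -295/7, m_1 = 212/7, m_2 = -13, m_3 = 110/7, m_4 = -181/7.
On [2, 3], g(t) = -1 + 33/7·(t - 2) - 13/2·(t - 2)² + 67/14·(t - 2)³.
With (t - 2) = 1/4: g(9/4) = -137/896.

-0.1529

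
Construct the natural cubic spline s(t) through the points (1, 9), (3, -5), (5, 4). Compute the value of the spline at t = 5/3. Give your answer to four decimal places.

2.6296

Let m_i = s''(x_i). Step sizes h_i = 2, 2; slopes of the chords Δ_i = (y_(i+1) - y_i)/h_i = -7, 9/2.
  2·m_0 + 8·m_1 + 2·m_2 = 6(Δ_1 - Δ_0) = 69
Natural end conditions: m_0 = m_2 = 0.
Solving the tridiagonal system: m_0 = 0, m_1 = 69/8, m_2 = 0.
On [1, 3], s(t) = 9 - 79/8·(t - 1) + 0·(t - 1)² + 23/32·(t - 1)³.
With (t - 1) = 2/3: s(5/3) = 71/27.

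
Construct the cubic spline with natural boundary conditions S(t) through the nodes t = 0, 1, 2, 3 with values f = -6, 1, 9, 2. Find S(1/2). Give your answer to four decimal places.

-2.9750

Write M_i for S''(x_i). With h_i = 1, 1, 1 and divided differences Δ_i = 7, 8, -7, the continuity of S' gives the tridiagonal system
  1·M_0 + 4·M_1 + 1·M_2 = 6(Δ_1 - Δ_0) = 6
  1·M_1 + 4·M_2 + 1·M_3 = 6(Δ_2 - Δ_1) = -90
Natural end conditions: M_0 = M_3 = 0.
Forward elimination and back-substitution give M_0 = 0, M_1 = 38/5, M_2 = -122/5, M_3 = 0.
On [0, 1], S(t) = -6 + 86/15·t + 0·t² + 19/15·t³.
With t = 1/2: S(1/2) = -119/40.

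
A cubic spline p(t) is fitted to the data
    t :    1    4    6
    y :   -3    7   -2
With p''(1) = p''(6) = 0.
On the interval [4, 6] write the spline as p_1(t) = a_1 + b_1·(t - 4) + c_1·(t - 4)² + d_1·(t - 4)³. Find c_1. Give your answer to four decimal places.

Write m_i for p''(x_i). With h_i = 3, 2 and divided differences Δ_i = 10/3, -9/2, the continuity of p' gives the tridiagonal system
  3·m_0 + 10·m_1 + 2·m_2 = 6(Δ_1 - Δ_0) = -47
Natural end conditions: m_0 = m_2 = 0.
Solving: m_0 = 0, m_1 = -47/10, m_2 = 0.
On [4, 6], with p_1(t) = a_1 + b_1·(t - 4) + c_1·(t - 4)² + d_1·(t - 4)³: c_1 = m_1/2 = -47/20, d_1 = (m_2 - m_1)/(6h_1) = 47/120, b_1 = Δ_1 - h_1(2m_1 + m_2)/6 = -41/30.

-2.3500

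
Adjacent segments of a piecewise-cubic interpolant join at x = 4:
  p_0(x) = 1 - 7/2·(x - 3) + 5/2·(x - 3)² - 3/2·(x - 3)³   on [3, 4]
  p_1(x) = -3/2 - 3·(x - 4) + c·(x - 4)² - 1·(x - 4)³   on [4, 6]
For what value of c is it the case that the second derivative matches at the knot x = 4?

p_0''(x) = 5 - 9·(x - 3), so p_0''(4) = -4. On the right, p_1''(4) = 2c, so c = -2.

-2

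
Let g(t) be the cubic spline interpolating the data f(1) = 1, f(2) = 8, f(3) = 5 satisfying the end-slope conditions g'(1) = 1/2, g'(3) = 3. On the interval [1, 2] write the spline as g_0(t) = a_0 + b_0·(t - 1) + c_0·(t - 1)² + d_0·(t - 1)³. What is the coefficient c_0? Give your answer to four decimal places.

17.8750

Write M_i for g''(x_i). With h_i = 1, 1 and divided differences Δ_i = 7, -3, the continuity of g' gives the tridiagonal system
  1·M_0 + 4·M_1 + 1·M_2 = 6(Δ_1 - Δ_0) = -60
Clamped end conditions give two more equations: 2h_0·M_0 + h_0·M_1 = 6(Δ_0 - g'(1)) = 39 and h_1·M_1 + 2h_1·M_2 = 6(g'(3) - Δ_1) = 36.
Solving: M_0 = 143/4, M_1 = -65/2, M_2 = 137/4.
On [1, 2], with g_0(t) = a_0 + b_0·(t - 1) + c_0·(t - 1)² + d_0·(t - 1)³: c_0 = M_0/2 = 143/8, d_0 = (M_1 - M_0)/(6h_0) = -91/8, b_0 = Δ_0 - h_0(2M_0 + M_1)/6 = 1/2.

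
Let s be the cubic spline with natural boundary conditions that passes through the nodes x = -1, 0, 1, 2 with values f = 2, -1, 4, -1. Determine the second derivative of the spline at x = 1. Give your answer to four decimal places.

-19.2000

Let M_i = s''(x_i). Step sizes h_i = 1, 1, 1; slopes of the chords Δ_i = (y_(i+1) - y_i)/h_i = -3, 5, -5.
  1·M_0 + 4·M_1 + 1·M_2 = 6(Δ_1 - Δ_0) = 48
  1·M_1 + 4·M_2 + 1·M_3 = 6(Δ_2 - Δ_1) = -60
Natural end conditions: M_0 = M_3 = 0.
Hence M_0 = 0, M_1 = 84/5, M_2 = -96/5, M_3 = 0.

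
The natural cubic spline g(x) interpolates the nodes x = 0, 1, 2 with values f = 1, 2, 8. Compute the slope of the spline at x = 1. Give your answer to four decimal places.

3.5000

Put M_i = g'' at the i-th knot. Here h = (1, 1) and Δ = (1, 6), so the interior equations h_(i-1)·M_(i-1) + 2(h_(i-1)+h_i)·M_i + h_i·M_(i+1) = 6(Δ_i − Δ_(i-1)) read
  1·M_0 + 4·M_1 + 1·M_2 = 6(Δ_1 - Δ_0) = 30
Natural end conditions: M_0 = M_2 = 0.
Solving the tridiagonal system: M_0 = 0, M_1 = 15/2, M_2 = 0.
On [1, 2], g'(x) = b_1 + 2c_1·(x - 1) + 3d_1·(x - 1)² with b_1 = Δ_1 - h_1(2M_1 + M_2)/6 = 7/2, c_1 = M_1/2 = 15/4, d_1 = (M_2 - M_1)/(6h_1) = -5/4. So g'(1) = 7/2.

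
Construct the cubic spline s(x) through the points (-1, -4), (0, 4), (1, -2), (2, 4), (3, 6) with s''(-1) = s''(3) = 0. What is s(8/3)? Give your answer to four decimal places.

5.9788

With m_i denoting the second derivative at x_i, h_i = 1, 1, 1, 1, and Δ_i = (y_(i+1) − y_i)/h_i = 8, -6, 6, 2:
  1·m_0 + 4·m_1 + 1·m_2 = 6(Δ_1 - Δ_0) = -84
  1·m_1 + 4·m_2 + 1·m_3 = 6(Δ_2 - Δ_1) = 72
  1·m_2 + 4·m_3 + 1·m_4 = 6(Δ_3 - Δ_2) = -24
Natural end conditions: m_0 = m_4 = 0.
Solving the tridiagonal system: m_0 = 0, m_1 = -393/14, m_2 = 198/7, m_3 = -183/14, m_4 = 0.
On [2, 3], s(x) = 4 + 89/14·(x - 2) - 183/28·(x - 2)² + 61/28·(x - 2)³.
With (x - 2) = 2/3: s(8/3) = 1130/189.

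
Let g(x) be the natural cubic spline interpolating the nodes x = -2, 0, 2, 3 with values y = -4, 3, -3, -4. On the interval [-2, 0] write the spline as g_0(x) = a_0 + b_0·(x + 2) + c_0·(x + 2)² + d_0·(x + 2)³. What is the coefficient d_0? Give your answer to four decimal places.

With M_i denoting the second derivative at x_i, h_i = 2, 2, 1, and Δ_i = (y_(i+1) − y_i)/h_i = 7/2, -3, -1:
  2·M_0 + 8·M_1 + 2·M_2 = 6(Δ_1 - Δ_0) = -39
  2·M_1 + 6·M_2 + 1·M_3 = 6(Δ_2 - Δ_1) = 12
Natural end conditions: M_0 = M_3 = 0.
Hence M_0 = 0, M_1 = -129/22, M_2 = 87/22, M_3 = 0.
On [-2, 0], with g_0(x) = a_0 + b_0·(x + 2) + c_0·(x + 2)² + d_0·(x + 2)³: c_0 = M_0/2 = 0, d_0 = (M_1 - M_0)/(6h_0) = -43/88, b_0 = Δ_0 - h_0(2M_0 + M_1)/6 = 60/11.

-0.4886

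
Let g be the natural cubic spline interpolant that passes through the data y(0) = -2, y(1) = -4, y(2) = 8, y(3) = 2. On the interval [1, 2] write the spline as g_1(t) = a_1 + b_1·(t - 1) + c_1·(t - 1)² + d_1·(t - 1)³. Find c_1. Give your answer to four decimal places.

14.8000

With σ_i denoting the second derivative at x_i, h_i = 1, 1, 1, and Δ_i = (y_(i+1) − y_i)/h_i = -2, 12, -6:
  1·σ_0 + 4·σ_1 + 1·σ_2 = 6(Δ_1 - Δ_0) = 84
  1·σ_1 + 4·σ_2 + 1·σ_3 = 6(Δ_2 - Δ_1) = -108
Natural end conditions: σ_0 = σ_3 = 0.
Forward elimination and back-substitution give σ_0 = 0, σ_1 = 148/5, σ_2 = -172/5, σ_3 = 0.
On [1, 2], with g_1(t) = a_1 + b_1·(t - 1) + c_1·(t - 1)² + d_1·(t - 1)³: c_1 = σ_1/2 = 74/5, d_1 = (σ_2 - σ_1)/(6h_1) = -32/3, b_1 = Δ_1 - h_1(2σ_1 + σ_2)/6 = 118/15.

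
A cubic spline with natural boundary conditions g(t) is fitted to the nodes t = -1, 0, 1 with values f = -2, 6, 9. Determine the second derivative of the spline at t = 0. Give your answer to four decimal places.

With σ_i denoting the second derivative at x_i, h_i = 1, 1, and Δ_i = (y_(i+1) − y_i)/h_i = 8, 3:
  1·σ_0 + 4·σ_1 + 1·σ_2 = 6(Δ_1 - Δ_0) = -30
Natural end conditions: σ_0 = σ_2 = 0.
Hence σ_0 = 0, σ_1 = -15/2, σ_2 = 0.

-7.5000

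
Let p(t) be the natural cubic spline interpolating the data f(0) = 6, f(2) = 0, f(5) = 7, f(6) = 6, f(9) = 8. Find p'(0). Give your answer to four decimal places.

-4.5090

Write M_i for p''(x_i). With h_i = 2, 3, 1, 3 and divided differences Δ_i = -3, 7/3, -1, 2/3, the continuity of p' gives the tridiagonal system
  2·M_0 + 10·M_1 + 3·M_2 = 6(Δ_1 - Δ_0) = 32
  3·M_1 + 8·M_2 + 1·M_3 = 6(Δ_2 - Δ_1) = -20
  1·M_2 + 8·M_3 + 3·M_4 = 6(Δ_3 - Δ_2) = 10
Natural end conditions: M_0 = M_4 = 0.
Forward elimination and back-substitution give M_0 = 0, M_1 = 421/93, M_2 = -1234/279, M_3 = 503/279, M_4 = 0.
On [0, 2], p'(t) = b_0 + 2c_0·t + 3d_0·t² with b_0 = Δ_0 - h_0(2M_0 + M_1)/6 = -1258/279, c_0 = M_0/2 = 0, d_0 = (M_1 - M_0)/(6h_0) = 421/1116. So p'(0) = -1258/279.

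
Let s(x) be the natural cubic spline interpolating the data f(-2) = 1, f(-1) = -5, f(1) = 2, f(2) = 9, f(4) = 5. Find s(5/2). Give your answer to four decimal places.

10.0464

Let m_i = s''(x_i). Step sizes h_i = 1, 2, 1, 2; slopes of the chords Δ_i = (y_(i+1) - y_i)/h_i = -6, 7/2, 7, -2.
  1·m_0 + 6·m_1 + 2·m_2 = 6(Δ_1 - Δ_0) = 57
  2·m_1 + 6·m_2 + 1·m_3 = 6(Δ_2 - Δ_1) = 21
  1·m_2 + 6·m_3 + 2·m_4 = 6(Δ_3 - Δ_2) = -54
Natural end conditions: m_0 = m_4 = 0.
Hence m_0 = 0, m_1 = 545/62, m_2 = 66/31, m_3 = -290/31, m_4 = 0.
On [2, 4], s(x) = 9 + 394/93·(x - 2) - 145/31·(x - 2)² + 145/186·(x - 2)³.
With (x - 2) = 1/2: s(5/2) = 4983/496.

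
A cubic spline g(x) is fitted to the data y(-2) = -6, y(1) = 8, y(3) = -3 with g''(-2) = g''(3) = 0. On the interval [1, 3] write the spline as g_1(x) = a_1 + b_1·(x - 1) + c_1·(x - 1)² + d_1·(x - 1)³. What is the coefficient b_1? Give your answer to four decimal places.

-1.4333

Let m_i = g''(x_i). Step sizes h_i = 3, 2; slopes of the chords Δ_i = (y_(i+1) - y_i)/h_i = 14/3, -11/2.
  3·m_0 + 10·m_1 + 2·m_2 = 6(Δ_1 - Δ_0) = -61
Natural end conditions: m_0 = m_2 = 0.
Solving: m_0 = 0, m_1 = -61/10, m_2 = 0.
On [1, 3], with g_1(x) = a_1 + b_1·(x - 1) + c_1·(x - 1)² + d_1·(x - 1)³: c_1 = m_1/2 = -61/20, d_1 = (m_2 - m_1)/(6h_1) = 61/120, b_1 = Δ_1 - h_1(2m_1 + m_2)/6 = -43/30.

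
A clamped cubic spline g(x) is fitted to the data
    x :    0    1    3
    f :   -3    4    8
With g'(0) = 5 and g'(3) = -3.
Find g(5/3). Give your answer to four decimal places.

7.5062

Put σ_i = g'' at the i-th knot. Here h = (1, 2) and Δ = (7, 2), so the interior equations h_(i-1)·σ_(i-1) + 2(h_(i-1)+h_i)·σ_i + h_i·σ_(i+1) = 6(Δ_i − Δ_(i-1)) read
  1·σ_0 + 6·σ_1 + 2·σ_2 = 6(Δ_1 - Δ_0) = -30
Clamped end conditions give two more equations: 2h_0·σ_0 + h_0·σ_1 = 6(Δ_0 - g'(0)) = 12 and h_1·σ_1 + 2h_1·σ_2 = 6(g'(3) - Δ_1) = -30.
Solving: σ_0 = 25/3, σ_1 = -14/3, σ_2 = -31/6.
On [1, 3], g(x) = 4 + 41/6·(x - 1) - 7/3·(x - 1)² - 1/24·(x - 1)³.
With (x - 1) = 2/3: g(5/3) = 608/81.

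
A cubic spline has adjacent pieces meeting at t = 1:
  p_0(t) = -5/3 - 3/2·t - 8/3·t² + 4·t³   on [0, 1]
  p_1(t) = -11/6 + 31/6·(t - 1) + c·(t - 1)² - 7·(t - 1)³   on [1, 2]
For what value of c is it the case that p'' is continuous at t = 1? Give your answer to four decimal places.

9.3333

p_0''(t) = -16/3 + 24·t, so p_0''(1) = 56/3. On the right, p_1''(1) = 2c, so c = 28/3.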